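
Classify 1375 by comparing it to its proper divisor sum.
deficient

Proper divisors of 1375: sum = 1 + 5 + 11 + 25 + 55 + 125 + 275 = 497
Since 497 < 1375, 1375 is deficient.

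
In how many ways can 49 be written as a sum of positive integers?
173525

p(n) counts ways to write n as a sum of positive integers (order ignored).
Euler's pentagonal recurrence: p(k) = p(k-1) + p(k-2) - p(k-5) - p(k-7) + p(k-12) + p(k-15) - ... (offsets j(3j∓1)/2, signs ++--, p(0)=1, p(<0)=0).
DP table for k = 0..48: p(0)=1, p(1)=1, p(2)=2, p(3)=3, p(4)=5, p(5)=7, p(6)=11, p(7)=15, p(8)=22, p(9)=30, p(10)=42, p(11)=56, p(12)=77, p(13)=101, p(14)=135, p(15)=176, p(16)=231, p(17)=297, p(18)=385, p(19)=490, p(20)=627, p(21)=792, p(22)=1002, p(23)=1255, p(24)=1575, p(25)=1958, p(26)=2436, p(27)=3010, p(28)=3718, p(29)=4565, p(30)=5604, p(31)=6842, p(32)=8349, p(33)=10143, p(34)=12310, p(35)=14883, p(36)=17977, p(37)=21637, p(38)=26015, p(39)=31185, p(40)=37338, p(41)=44583, p(42)=53174, p(43)=63261, p(44)=75175, p(45)=89134, p(46)=105558, p(47)=124754, p(48)=147273.
Final step: p(49) = p(48) + p(47) - p(44) - p(42) + p(37) + p(34) - p(27) - p(23) + p(14) + p(9)
= 147273 + 124754 - 75175 - 53174 + 21637 + 12310 - 3010 - 1255 + 135 + 30
= 173525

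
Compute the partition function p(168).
228204732751

p(n) counts ways to write n as a sum of positive integers (order ignored).
Euler's pentagonal recurrence: p(k) = p(k-1) + p(k-2) - p(k-5) - p(k-7) + p(k-12) + p(k-15) - ... (offsets j(3j∓1)/2, signs ++--, p(0)=1, p(<0)=0).
DP table for k = 0..167: p(0)=1, p(1)=1, p(2)=2, p(3)=3, p(4)=5, p(5)=7, p(6)=11, p(7)=15, p(8)=22, p(9)=30, p(10)=42, p(11)=56, p(12)=77, p(13)=101, p(14)=135, p(15)=176, p(16)=231, p(17)=297, p(18)=385, p(19)=490, p(20)=627, p(21)=792, p(22)=1002, p(23)=1255, p(24)=1575, p(25)=1958, p(26)=2436, p(27)=3010, p(28)=3718, p(29)=4565, p(30)=5604, p(31)=6842, p(32)=8349, p(33)=10143, p(34)=12310, p(35)=14883, p(36)=17977, p(37)=21637, p(38)=26015, p(39)=31185, p(40)=37338, p(41)=44583, p(42)=53174, p(43)=63261, p(44)=75175, p(45)=89134, p(46)=105558, p(47)=124754, p(48)=147273, p(49)=173525, p(50)=204226, p(51)=239943, p(52)=281589, p(53)=329931, p(54)=386155, p(55)=451276, p(56)=526823, p(57)=614154, p(58)=715220, p(59)=831820, p(60)=966467, p(61)=1121505, p(62)=1300156, p(63)=1505499, p(64)=1741630, p(65)=2012558, p(66)=2323520, p(67)=2679689, p(68)=3087735, p(69)=3554345, p(70)=4087968, p(71)=4697205, p(72)=5392783, p(73)=6185689, p(74)=7089500, p(75)=8118264, p(76)=9289091, p(77)=10619863, p(78)=12132164, p(79)=13848650, p(80)=15796476, p(81)=18004327, p(82)=20506255, p(83)=23338469, p(84)=26543660, p(85)=30167357, p(86)=34262962, p(87)=38887673, p(88)=44108109, p(89)=49995925, p(90)=56634173, p(91)=64112359, p(92)=72533807, p(93)=82010177, p(94)=92669720, p(95)=104651419, p(96)=118114304, p(97)=133230930, p(98)=150198136, p(99)=169229875, p(100)=190569292, p(101)=214481126, p(102)=241265379, p(103)=271248950, p(104)=304801365, p(105)=342325709, p(106)=384276336, p(107)=431149389, p(108)=483502844, p(109)=541946240, p(110)=607163746, p(111)=679903203, p(112)=761002156, p(113)=851376628, p(114)=952050665, p(115)=1064144451, p(116)=1188908248, p(117)=1327710076, p(118)=1482074143, p(119)=1653668665, p(120)=1844349560, p(121)=2056148051, p(122)=2291320912, p(123)=2552338241, p(124)=2841940500, p(125)=3163127352, p(126)=3519222692, p(127)=3913864295, p(128)=4351078600, p(129)=4835271870, p(130)=5371315400, p(131)=5964539504, p(132)=6620830889, p(133)=7346629512, p(134)=8149040695, p(135)=9035836076, p(136)=10015581680, p(137)=11097645016, p(138)=12292341831, p(139)=13610949895, p(140)=15065878135, p(141)=16670689208, p(142)=18440293320, p(143)=20390982757, p(144)=22540654445, p(145)=24908858009, p(146)=27517052599, p(147)=30388671978, p(148)=33549419497, p(149)=37027355200, p(150)=40853235313, p(151)=45060624582, p(152)=49686288421, p(153)=54770336324, p(154)=60356673280, p(155)=66493182097, p(156)=73232243759, p(157)=80630964769, p(158)=88751778802, p(159)=97662728555, p(160)=107438159466, p(161)=118159068427, p(162)=129913904637, p(163)=142798995930, p(164)=156919475295, p(165)=172389800255, p(166)=189334822579, p(167)=207890420102.
Final step: p(168) = p(167) + p(166) - p(163) - p(161) + p(156) + p(153) - p(146) - p(142) + p(133) + p(128) - p(117) - p(111) + p(98) + p(91) - p(76) - p(68) + p(51) + p(42) - p(23) - p(13)
= 207890420102 + 189334822579 - 142798995930 - 118159068427 + 73232243759 + 54770336324 - 27517052599 - 18440293320 + 7346629512 + 4351078600 - 1327710076 - 679903203 + 150198136 + 64112359 - 9289091 - 3087735 + 239943 + 53174 - 1255 - 101
= 228204732751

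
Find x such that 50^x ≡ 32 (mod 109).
21

Baby-step giant-step with step n = ⌈√109⌉ = 11.
Baby steps 50^j mod 109 (j:value) for j=0..10: 0:1, 1:50, 2:102, 3:86, 4:49, 5:52, 6:93, 7:72, 8:3, 9:41, 10:88.
Giant-step multiplier: 50^(-11) ≡ 50^(108-11) = 50^97 ≡ 30 (mod 109).
Giant steps γ_i = 32·30^i mod 109: γ_0=32, γ_1=88 (in table at j=10).
x = i·n + j = 1·11 + 10 = 21.
Check: 50^21 ≡ 32 (mod 109).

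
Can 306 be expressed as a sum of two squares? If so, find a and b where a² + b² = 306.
9² + 15² (a=9, b=15)

Factorization: 306 = 2 × 3^2 × 17
By Fermat: n is sum of two squares iff every prime p ≡ 3 (mod 4) appears to even power.
All primes ≡ 3 (mod 4) appear to even power.
Search a = 0, 1, 2, … for 306 - a² a perfect square: first hit at a = 9: 306 - 81 = 225 = 15².
306 = 9² + 15² = 81 + 225 ✓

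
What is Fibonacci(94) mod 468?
107

Matrix identity: Q^n = [[F_(n+1), F_n], [F_n, F_(n-1)]] with Q = [[1,1],[1,0]].
n = 94 = 1011110₂. Square-and-multiply, entries mod 468:
Q^1 = [[1,1],[1,0]]
Q^2 = (Q^1)² = [[2,1],[1,1]]
Q^5 = (Q^2)²·Q = [[8,5],[5,3]]
Q^11 = (Q^5)²·Q = [[144,89],[89,55]]
Q^23 = (Q^11)²·Q = [[36,109],[109,395]]
Q^47 = (Q^23)²·Q = [[252,73],[73,179]]
Q^94 = (Q^47)² = [[37,107],[107,398]]
F_94 mod 468 = Q^94[0][1] = 107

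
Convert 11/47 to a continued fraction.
[0; 4, 3, 1, 2]

Euclidean algorithm steps:
11 = 0 × 47 + 11
47 = 4 × 11 + 3
11 = 3 × 3 + 2
3 = 1 × 2 + 1
2 = 2 × 1 + 0
Continued fraction: [0; 4, 3, 1, 2]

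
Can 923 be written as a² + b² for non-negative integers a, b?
Not possible

Factorization: 923 = 13 × 71
By Fermat: n is sum of two squares iff every prime p ≡ 3 (mod 4) appears to even power.
Prime(s) ≡ 3 (mod 4) with odd exponent: [(71, 1)]
Therefore 923 cannot be expressed as a² + b².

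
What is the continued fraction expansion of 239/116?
[2; 16, 1, 1, 3]

Euclidean algorithm steps:
239 = 2 × 116 + 7
116 = 16 × 7 + 4
7 = 1 × 4 + 3
4 = 1 × 3 + 1
3 = 3 × 1 + 0
Continued fraction: [2; 16, 1, 1, 3]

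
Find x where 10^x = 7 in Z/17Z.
9

Baby-step giant-step with step n = ⌈√17⌉ = 5.
Baby steps 10^j mod 17 (j:value) for j=0..4: 0:1, 1:10, 2:15, 3:14, 4:4.
Giant-step multiplier: 10^(-5) ≡ 10^(16-5) = 10^11 ≡ 3 (mod 17).
Giant steps γ_i = 7·3^i mod 17: γ_0=7, γ_1=4 (in table at j=4).
x = i·n + j = 1·5 + 4 = 9.
Check: 10^9 ≡ 7 (mod 17).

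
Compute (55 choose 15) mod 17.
0

Using Lucas' theorem:
Write n=55 and k=15 in base 17:
n in base 17: [3, 4]
k in base 17: [0, 15]
C(55,15) mod 17 = ∏ C(n_i, k_i) mod 17
Digit binomials (mod 17): C(3,0) = 1; C(4,15) = 0 (k_i > n_i)
Product: 1 × 0 = 0 ≡ 0 (mod 17)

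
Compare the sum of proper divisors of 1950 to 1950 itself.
abundant

Proper divisors of 1950: sum = 1 + 2 + 3 + 5 + 6 + 10 + 13 + 15 + ... + 325 + 390 + 650 + 975 (23 divisors) = 3258
Since 3258 > 1950, 1950 is abundant.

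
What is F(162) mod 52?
44

Matrix identity: Q^n = [[F_(n+1), F_n], [F_n, F_(n-1)]] with Q = [[1,1],[1,0]].
n = 162 = 10100010₂. Square-and-multiply, entries mod 52:
Q^1 = [[1,1],[1,0]]
Q^2 = (Q^1)² = [[2,1],[1,1]]
Q^5 = (Q^2)²·Q = [[8,5],[5,3]]
Q^10 = (Q^5)² = [[37,3],[3,34]]
Q^20 = (Q^10)² = [[26,5],[5,21]]
Q^40 = (Q^20)² = [[25,27],[27,50]]
Q^81 = (Q^40)²·Q = [[51,2],[2,49]]
Q^162 = (Q^81)² = [[5,44],[44,13]]
F_162 mod 52 = Q^162[0][1] = 44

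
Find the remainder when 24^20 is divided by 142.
20

Repeated squaring. Binary of 20 = 10100.
24^1 ≡ 24 (mod 142); 24^2 ≡ 8 (mod 142); 24^4 ≡ 64 (mod 142); 24^8 ≡ 120 (mod 142); 24^16 ≡ 58 (mod 142)
24^20 = 24^4 × 24^16 ≡ 20 (mod 142)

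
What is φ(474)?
156

474 = 2 × 3 × 79
φ(n) = n × ∏(1 - 1/p) for each prime p dividing n
φ(474) = 474 × (1 - 1/2) × (1 - 1/3) × (1 - 1/79) = 156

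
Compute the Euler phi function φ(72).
24

72 = 2^3 × 3^2
φ(n) = n × ∏(1 - 1/p) for each prime p dividing n
φ(72) = 72 × (1 - 1/2) × (1 - 1/3) = 24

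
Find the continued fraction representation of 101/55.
[1; 1, 5, 9]

Euclidean algorithm steps:
101 = 1 × 55 + 46
55 = 1 × 46 + 9
46 = 5 × 9 + 1
9 = 9 × 1 + 0
Continued fraction: [1; 1, 5, 9]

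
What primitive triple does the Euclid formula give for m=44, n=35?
(711, 3080, 3161)

Euclid's formula: a = m² - n², b = 2mn, c = m² + n²
m = 44, n = 35
a = 44² - 35² = 1936 - 1225 = 711
b = 2 × 44 × 35 = 3080
c = 44² + 35² = 1936 + 1225 = 3161
Verification: 711² + 3080² = 505521 + 9486400 = 9991921 = 3161² ✓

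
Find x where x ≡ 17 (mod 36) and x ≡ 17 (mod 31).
17

Using Chinese Remainder Theorem:
M = 36 × 31 = 1116
M1 = 31, M2 = 36
y1 = 31^(-1) mod 36 = 7
y2 = 36^(-1) mod 31 = 25
x = (17×31×7 + 17×36×25) mod 1116 = 17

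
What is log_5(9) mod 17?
10

Baby-step giant-step with step n = ⌈√17⌉ = 5.
Baby steps 5^j mod 17 (j:value) for j=0..4: 0:1, 1:5, 2:8, 3:6, 4:13.
Giant-step multiplier: 5^(-5) ≡ 5^(16-5) = 5^11 ≡ 11 (mod 17).
Giant steps γ_i = 9·11^i mod 17: γ_0=9, γ_1=14, γ_2=1 (in table at j=0).
x = i·n + j = 2·5 + 0 = 10.
Check: 5^10 ≡ 9 (mod 17).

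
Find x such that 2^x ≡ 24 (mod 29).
8

Baby-step giant-step with step n = ⌈√29⌉ = 6.
Baby steps 2^j mod 29 (j:value) for j=0..5: 0:1, 1:2, 2:4, 3:8, 4:16, 5:3.
Giant-step multiplier: 2^(-6) ≡ 2^(28-6) = 2^22 ≡ 5 (mod 29).
Giant steps γ_i = 24·5^i mod 29: γ_0=24, γ_1=4 (in table at j=2).
x = i·n + j = 1·6 + 2 = 8.
Check: 2^8 ≡ 24 (mod 29).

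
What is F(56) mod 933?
561

Matrix identity: Q^n = [[F_(n+1), F_n], [F_n, F_(n-1)]] with Q = [[1,1],[1,0]].
n = 56 = 111000₂. Square-and-multiply, entries mod 933:
Q^1 = [[1,1],[1,0]]
Q^3 = (Q^1)²·Q = [[3,2],[2,1]]
Q^7 = (Q^3)²·Q = [[21,13],[13,8]]
Q^14 = (Q^7)² = [[610,377],[377,233]]
Q^28 = (Q^14)² = [[146,591],[591,488]]
Q^56 = (Q^28)² = [[196,561],[561,568]]
F_56 mod 933 = Q^56[0][1] = 561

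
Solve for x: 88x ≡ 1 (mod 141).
133

gcd(88, 141) = 1, so the inverse exists.
Extended Euclidean algorithm on (141, 88):
141 = 1 × 88 + 53  ⟹  53 = (1)·141 + (-1)·88
88 = 1 × 53 + 35  ⟹  35 = (-1)·141 + (2)·88
53 = 1 × 35 + 18  ⟹  18 = (2)·141 + (-3)·88
35 = 1 × 18 + 17  ⟹  17 = (-3)·141 + (5)·88
18 = 1 × 17 + 1  ⟹  1 = (5)·141 + (-8)·88
So (-8)·88 ≡ 1 (mod 141), i.e. 88^(-1) ≡ -8 ≡ 133 (mod 141).
Check: 88 × 133 = 11704 ≡ 1 (mod 141)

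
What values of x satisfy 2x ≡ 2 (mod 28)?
x ≡ 1 (mod 14)

gcd(2, 28) = 2, which divides 2, so solutions exist.
Divide through by 2: x ≡ 1 (mod 14).
The coefficient of x is now 1, so x ≡ 1 (mod 14).
Check: 2 × 1 = 2 ≡ 2 (mod 28).
x ≡ 1 (mod 14), giving 2 solutions mod 28.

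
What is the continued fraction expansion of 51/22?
[2; 3, 7]

Euclidean algorithm steps:
51 = 2 × 22 + 7
22 = 3 × 7 + 1
7 = 7 × 1 + 0
Continued fraction: [2; 3, 7]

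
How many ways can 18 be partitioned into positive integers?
385

p(n) counts ways to write n as a sum of positive integers (order ignored).
Euler's pentagonal recurrence: p(k) = p(k-1) + p(k-2) - p(k-5) - p(k-7) + p(k-12) + p(k-15) - ... (offsets j(3j∓1)/2, signs ++--, p(0)=1, p(<0)=0).
DP table for k = 0..17: p(0)=1, p(1)=1, p(2)=2, p(3)=3, p(4)=5, p(5)=7, p(6)=11, p(7)=15, p(8)=22, p(9)=30, p(10)=42, p(11)=56, p(12)=77, p(13)=101, p(14)=135, p(15)=176, p(16)=231, p(17)=297.
Final step: p(18) = p(17) + p(16) - p(13) - p(11) + p(6) + p(3)
= 297 + 231 - 101 - 56 + 11 + 3
= 385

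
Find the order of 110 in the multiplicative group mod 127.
126

127 is prime, so ord(110) divides φ(127) = 126.
Divisors of 126: 1, 2, 3, 6, 7, 9, 14, 18, 21, 42, 63, 126.
Repeated squaring: 110^1 ≡ 110, 110^2 ≡ 35, 110^4 ≡ 82, 110^8 ≡ 120, 110^16 ≡ 49, 110^32 ≡ 115, 110^64 ≡ 17 (mod 127).
Test 110^d mod 127 for each divisor d in increasing order:
110^1 ≡ 110
110^2 ≡ 35
110^3 = 110^2·110^1 ≡ 40
110^6 = 110^4·110^2 ≡ 76
110^7 = 110^4·110^2·110^1 ≡ 105
110^9 = 110^8·110^1 ≡ 119
110^14 = 110^8·110^4·110^2 ≡ 103
110^18 = 110^16·110^2 ≡ 64
110^21 = 110^16·110^4·110^1 ≡ 20
110^42 = 110^32·110^8·110^2 ≡ 19
110^63 = 110^32·110^16·110^8·110^4·110^2·110^1 ≡ 126
110^126 = 110^64·110^32·110^16·110^8·110^4·110^2 ≡ 1  ← first divisor giving 1
The order is 126.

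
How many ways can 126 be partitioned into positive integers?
3519222692

p(n) counts ways to write n as a sum of positive integers (order ignored).
Euler's pentagonal recurrence: p(k) = p(k-1) + p(k-2) - p(k-5) - p(k-7) + p(k-12) + p(k-15) - ... (offsets j(3j∓1)/2, signs ++--, p(0)=1, p(<0)=0).
DP table for k = 0..125: p(0)=1, p(1)=1, p(2)=2, p(3)=3, p(4)=5, p(5)=7, p(6)=11, p(7)=15, p(8)=22, p(9)=30, p(10)=42, p(11)=56, p(12)=77, p(13)=101, p(14)=135, p(15)=176, p(16)=231, p(17)=297, p(18)=385, p(19)=490, p(20)=627, p(21)=792, p(22)=1002, p(23)=1255, p(24)=1575, p(25)=1958, p(26)=2436, p(27)=3010, p(28)=3718, p(29)=4565, p(30)=5604, p(31)=6842, p(32)=8349, p(33)=10143, p(34)=12310, p(35)=14883, p(36)=17977, p(37)=21637, p(38)=26015, p(39)=31185, p(40)=37338, p(41)=44583, p(42)=53174, p(43)=63261, p(44)=75175, p(45)=89134, p(46)=105558, p(47)=124754, p(48)=147273, p(49)=173525, p(50)=204226, p(51)=239943, p(52)=281589, p(53)=329931, p(54)=386155, p(55)=451276, p(56)=526823, p(57)=614154, p(58)=715220, p(59)=831820, p(60)=966467, p(61)=1121505, p(62)=1300156, p(63)=1505499, p(64)=1741630, p(65)=2012558, p(66)=2323520, p(67)=2679689, p(68)=3087735, p(69)=3554345, p(70)=4087968, p(71)=4697205, p(72)=5392783, p(73)=6185689, p(74)=7089500, p(75)=8118264, p(76)=9289091, p(77)=10619863, p(78)=12132164, p(79)=13848650, p(80)=15796476, p(81)=18004327, p(82)=20506255, p(83)=23338469, p(84)=26543660, p(85)=30167357, p(86)=34262962, p(87)=38887673, p(88)=44108109, p(89)=49995925, p(90)=56634173, p(91)=64112359, p(92)=72533807, p(93)=82010177, p(94)=92669720, p(95)=104651419, p(96)=118114304, p(97)=133230930, p(98)=150198136, p(99)=169229875, p(100)=190569292, p(101)=214481126, p(102)=241265379, p(103)=271248950, p(104)=304801365, p(105)=342325709, p(106)=384276336, p(107)=431149389, p(108)=483502844, p(109)=541946240, p(110)=607163746, p(111)=679903203, p(112)=761002156, p(113)=851376628, p(114)=952050665, p(115)=1064144451, p(116)=1188908248, p(117)=1327710076, p(118)=1482074143, p(119)=1653668665, p(120)=1844349560, p(121)=2056148051, p(122)=2291320912, p(123)=2552338241, p(124)=2841940500, p(125)=3163127352.
Final step: p(126) = p(125) + p(124) - p(121) - p(119) + p(114) + p(111) - p(104) - p(100) + p(91) + p(86) - p(75) - p(69) + p(56) + p(49) - p(34) - p(26) + p(9) + p(0)
= 3163127352 + 2841940500 - 2056148051 - 1653668665 + 952050665 + 679903203 - 304801365 - 190569292 + 64112359 + 34262962 - 8118264 - 3554345 + 526823 + 173525 - 12310 - 2436 + 30 + 1
= 3519222692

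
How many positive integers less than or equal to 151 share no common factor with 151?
150

151 = 151
φ(n) = n × ∏(1 - 1/p) for each prime p dividing n
φ(151) = 151 × (1 - 1/151) = 150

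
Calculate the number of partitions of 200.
3972999029388

p(n) counts ways to write n as a sum of positive integers (order ignored).
Euler's pentagonal recurrence: p(k) = p(k-1) + p(k-2) - p(k-5) - p(k-7) + p(k-12) + p(k-15) - ... (offsets j(3j∓1)/2, signs ++--, p(0)=1, p(<0)=0).
DP table for k = 0..199: p(0)=1, p(1)=1, p(2)=2, p(3)=3, p(4)=5, p(5)=7, p(6)=11, p(7)=15, p(8)=22, p(9)=30, p(10)=42, p(11)=56, p(12)=77, p(13)=101, p(14)=135, p(15)=176, p(16)=231, p(17)=297, p(18)=385, p(19)=490, p(20)=627, p(21)=792, p(22)=1002, p(23)=1255, p(24)=1575, p(25)=1958, p(26)=2436, p(27)=3010, p(28)=3718, p(29)=4565, p(30)=5604, p(31)=6842, p(32)=8349, p(33)=10143, p(34)=12310, p(35)=14883, p(36)=17977, p(37)=21637, p(38)=26015, p(39)=31185, p(40)=37338, p(41)=44583, p(42)=53174, p(43)=63261, p(44)=75175, p(45)=89134, p(46)=105558, p(47)=124754, p(48)=147273, p(49)=173525, p(50)=204226, p(51)=239943, p(52)=281589, p(53)=329931, p(54)=386155, p(55)=451276, p(56)=526823, p(57)=614154, p(58)=715220, p(59)=831820, p(60)=966467, p(61)=1121505, p(62)=1300156, p(63)=1505499, p(64)=1741630, p(65)=2012558, p(66)=2323520, p(67)=2679689, p(68)=3087735, p(69)=3554345, p(70)=4087968, p(71)=4697205, p(72)=5392783, p(73)=6185689, p(74)=7089500, p(75)=8118264, p(76)=9289091, p(77)=10619863, p(78)=12132164, p(79)=13848650, p(80)=15796476, p(81)=18004327, p(82)=20506255, p(83)=23338469, p(84)=26543660, p(85)=30167357, p(86)=34262962, p(87)=38887673, p(88)=44108109, p(89)=49995925, p(90)=56634173, p(91)=64112359, p(92)=72533807, p(93)=82010177, p(94)=92669720, p(95)=104651419, p(96)=118114304, p(97)=133230930, p(98)=150198136, p(99)=169229875, p(100)=190569292, p(101)=214481126, p(102)=241265379, p(103)=271248950, p(104)=304801365, p(105)=342325709, p(106)=384276336, p(107)=431149389, p(108)=483502844, p(109)=541946240, p(110)=607163746, p(111)=679903203, p(112)=761002156, p(113)=851376628, p(114)=952050665, p(115)=1064144451, p(116)=1188908248, p(117)=1327710076, p(118)=1482074143, p(119)=1653668665, p(120)=1844349560, p(121)=2056148051, p(122)=2291320912, p(123)=2552338241, p(124)=2841940500, p(125)=3163127352, p(126)=3519222692, p(127)=3913864295, p(128)=4351078600, p(129)=4835271870, p(130)=5371315400, p(131)=5964539504, p(132)=6620830889, p(133)=7346629512, p(134)=8149040695, p(135)=9035836076, p(136)=10015581680, p(137)=11097645016, p(138)=12292341831, p(139)=13610949895, p(140)=15065878135, p(141)=16670689208, p(142)=18440293320, p(143)=20390982757, p(144)=22540654445, p(145)=24908858009, p(146)=27517052599, p(147)=30388671978, p(148)=33549419497, p(149)=37027355200, p(150)=40853235313, p(151)=45060624582, p(152)=49686288421, p(153)=54770336324, p(154)=60356673280, p(155)=66493182097, p(156)=73232243759, p(157)=80630964769, p(158)=88751778802, p(159)=97662728555, p(160)=107438159466, p(161)=118159068427, p(162)=129913904637, p(163)=142798995930, p(164)=156919475295, p(165)=172389800255, p(166)=189334822579, p(167)=207890420102, p(168)=228204732751, p(169)=250438925115, p(170)=274768617130, p(171)=301384802048, p(172)=330495499613, p(173)=362326859895, p(174)=397125074750, p(175)=435157697830, p(176)=476715857290, p(177)=522115831195, p(178)=571701605655, p(179)=625846753120, p(180)=684957390936, p(181)=749474411781, p(182)=819876908323, p(183)=896684817527, p(184)=980462880430, p(185)=1071823774337, p(186)=1171432692373, p(187)=1280011042268, p(188)=1398341745571, p(189)=1527273599625, p(190)=1667727404093, p(191)=1820701100652, p(192)=1987276856363, p(193)=2168627105469, p(194)=2366022741845, p(195)=2580840212973, p(196)=2814570987591, p(197)=3068829878530, p(198)=3345365983698, p(199)=3646072432125.
Final step: p(200) = p(199) + p(198) - p(195) - p(193) + p(188) + p(185) - p(178) - p(174) + p(165) + p(160) - p(149) - p(143) + p(130) + p(123) - p(108) - p(100) + p(83) + p(74) - p(55) - p(45) + p(24) + p(13)
= 3646072432125 + 3345365983698 - 2580840212973 - 2168627105469 + 1398341745571 + 1071823774337 - 571701605655 - 397125074750 + 172389800255 + 107438159466 - 37027355200 - 20390982757 + 5371315400 + 2552338241 - 483502844 - 190569292 + 23338469 + 7089500 - 451276 - 89134 + 1575 + 101
= 3972999029388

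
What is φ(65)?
48

65 = 5 × 13
φ(n) = n × ∏(1 - 1/p) for each prime p dividing n
φ(65) = 65 × (1 - 1/5) × (1 - 1/13) = 48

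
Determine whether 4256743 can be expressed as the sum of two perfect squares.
Not possible

Factorization: 4256743 = 41 × 47^3
By Fermat: n is sum of two squares iff every prime p ≡ 3 (mod 4) appears to even power.
Prime(s) ≡ 3 (mod 4) with odd exponent: [(47, 3)]
Therefore 4256743 cannot be expressed as a² + b².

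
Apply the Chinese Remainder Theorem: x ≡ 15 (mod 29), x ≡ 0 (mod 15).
15

Using Chinese Remainder Theorem:
M = 29 × 15 = 435
M1 = 15, M2 = 29
y1 = 15^(-1) mod 29 = 2
y2 = 29^(-1) mod 15 = 14
x = (15×15×2 + 0×29×14) mod 435 = 15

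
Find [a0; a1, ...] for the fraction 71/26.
[2; 1, 2, 1, 2, 2]

Euclidean algorithm steps:
71 = 2 × 26 + 19
26 = 1 × 19 + 7
19 = 2 × 7 + 5
7 = 1 × 5 + 2
5 = 2 × 2 + 1
2 = 2 × 1 + 0
Continued fraction: [2; 1, 2, 1, 2, 2]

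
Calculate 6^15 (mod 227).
119

Repeated squaring. Binary of 15 = 1111.
6^1 ≡ 6 (mod 227); 6^2 ≡ 36 (mod 227); 6^4 ≡ 161 (mod 227); 6^8 ≡ 43 (mod 227)
6^15 = 6^1 × 6^2 × 6^4 × 6^8 ≡ 119 (mod 227)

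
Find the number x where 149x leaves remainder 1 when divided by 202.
141

gcd(149, 202) = 1, so the inverse exists.
Extended Euclidean algorithm on (202, 149):
202 = 1 × 149 + 53  ⟹  53 = (1)·202 + (-1)·149
149 = 2 × 53 + 43  ⟹  43 = (-2)·202 + (3)·149
53 = 1 × 43 + 10  ⟹  10 = (3)·202 + (-4)·149
43 = 4 × 10 + 3  ⟹  3 = (-14)·202 + (19)·149
10 = 3 × 3 + 1  ⟹  1 = (45)·202 + (-61)·149
So (-61)·149 ≡ 1 (mod 202), i.e. 149^(-1) ≡ -61 ≡ 141 (mod 202).
Check: 149 × 141 = 21009 ≡ 1 (mod 202)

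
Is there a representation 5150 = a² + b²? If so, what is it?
Not possible

Factorization: 5150 = 2 × 5^2 × 103
By Fermat: n is sum of two squares iff every prime p ≡ 3 (mod 4) appears to even power.
Prime(s) ≡ 3 (mod 4) with odd exponent: [(103, 1)]
Therefore 5150 cannot be expressed as a² + b².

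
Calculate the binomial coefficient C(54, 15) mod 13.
4

Using Lucas' theorem:
Write n=54 and k=15 in base 13:
n in base 13: [4, 2]
k in base 13: [1, 2]
C(54,15) mod 13 = ∏ C(n_i, k_i) mod 13
Digit binomials (mod 13): C(4,1) = 4; C(2,2) = 1
Product: 4 × 1 = 4 ≡ 4 (mod 13)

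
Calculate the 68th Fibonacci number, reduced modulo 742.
577

Matrix identity: Q^n = [[F_(n+1), F_n], [F_n, F_(n-1)]] with Q = [[1,1],[1,0]].
n = 68 = 1000100₂. Square-and-multiply, entries mod 742:
Q^1 = [[1,1],[1,0]]
Q^2 = (Q^1)² = [[2,1],[1,1]]
Q^4 = (Q^2)² = [[5,3],[3,2]]
Q^8 = (Q^4)² = [[34,21],[21,13]]
Q^17 = (Q^8)²·Q = [[358,113],[113,245]]
Q^34 = (Q^17)² = [[695,617],[617,78]]
Q^68 = (Q^34)² = [[26,577],[577,191]]
F_68 mod 742 = Q^68[0][1] = 577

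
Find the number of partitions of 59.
831820

p(n) counts ways to write n as a sum of positive integers (order ignored).
Euler's pentagonal recurrence: p(k) = p(k-1) + p(k-2) - p(k-5) - p(k-7) + p(k-12) + p(k-15) - ... (offsets j(3j∓1)/2, signs ++--, p(0)=1, p(<0)=0).
DP table for k = 0..58: p(0)=1, p(1)=1, p(2)=2, p(3)=3, p(4)=5, p(5)=7, p(6)=11, p(7)=15, p(8)=22, p(9)=30, p(10)=42, p(11)=56, p(12)=77, p(13)=101, p(14)=135, p(15)=176, p(16)=231, p(17)=297, p(18)=385, p(19)=490, p(20)=627, p(21)=792, p(22)=1002, p(23)=1255, p(24)=1575, p(25)=1958, p(26)=2436, p(27)=3010, p(28)=3718, p(29)=4565, p(30)=5604, p(31)=6842, p(32)=8349, p(33)=10143, p(34)=12310, p(35)=14883, p(36)=17977, p(37)=21637, p(38)=26015, p(39)=31185, p(40)=37338, p(41)=44583, p(42)=53174, p(43)=63261, p(44)=75175, p(45)=89134, p(46)=105558, p(47)=124754, p(48)=147273, p(49)=173525, p(50)=204226, p(51)=239943, p(52)=281589, p(53)=329931, p(54)=386155, p(55)=451276, p(56)=526823, p(57)=614154, p(58)=715220.
Final step: p(59) = p(58) + p(57) - p(54) - p(52) + p(47) + p(44) - p(37) - p(33) + p(24) + p(19) - p(8) - p(2)
= 715220 + 614154 - 386155 - 281589 + 124754 + 75175 - 21637 - 10143 + 1575 + 490 - 22 - 2
= 831820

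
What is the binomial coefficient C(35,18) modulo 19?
0

Using Lucas' theorem:
Write n=35 and k=18 in base 19:
n in base 19: [1, 16]
k in base 19: [0, 18]
C(35,18) mod 19 = ∏ C(n_i, k_i) mod 19
Digit binomials (mod 19): C(1,0) = 1; C(16,18) = 0 (k_i > n_i)
Product: 1 × 0 = 0 ≡ 0 (mod 19)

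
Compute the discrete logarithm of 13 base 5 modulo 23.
14

Baby-step giant-step with step n = ⌈√23⌉ = 5.
Baby steps 5^j mod 23 (j:value) for j=0..4: 0:1, 1:5, 2:2, 3:10, 4:4.
Giant-step multiplier: 5^(-5) ≡ 5^(22-5) = 5^17 ≡ 15 (mod 23).
Giant steps γ_i = 13·15^i mod 23: γ_0=13, γ_1=11, γ_2=4 (in table at j=4).
x = i·n + j = 2·5 + 4 = 14.
Check: 5^14 ≡ 13 (mod 23).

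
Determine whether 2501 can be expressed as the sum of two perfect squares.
1² + 50² (a=1, b=50)

Factorization: 2501 = 41 × 61
By Fermat: n is sum of two squares iff every prime p ≡ 3 (mod 4) appears to even power.
All primes ≡ 3 (mod 4) appear to even power.
Search a = 0, 1, 2, … for 2501 - a² a perfect square: first hit at a = 1: 2501 - 1 = 2500 = 50².
2501 = 1² + 50² = 1 + 2500 ✓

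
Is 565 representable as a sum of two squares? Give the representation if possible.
6² + 23² (a=6, b=23)

Factorization: 565 = 5 × 113
By Fermat: n is sum of two squares iff every prime p ≡ 3 (mod 4) appears to even power.
All primes ≡ 3 (mod 4) appear to even power.
Search a = 0, 1, 2, … for 565 - a² a perfect square: first hit at a = 6: 565 - 36 = 529 = 23².
565 = 6² + 23² = 36 + 529 ✓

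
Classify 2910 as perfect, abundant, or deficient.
abundant

Proper divisors of 2910: sum = 1 + 2 + 3 + 5 + 6 + 10 + 15 + 30 + 97 + 194 + 291 + 485 + 582 + 970 + 1455 = 4146
Since 4146 > 2910, 2910 is abundant.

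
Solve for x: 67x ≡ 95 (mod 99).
x ≡ 62 (mod 99)

gcd(67, 99) = 1, which divides 95, so solutions exist.
Find 67^(-1) mod 99 by the extended Euclidean algorithm:
99 = 1 × 67 + 32  ⟹  32 = (1)·99 + (-1)·67
67 = 2 × 32 + 3  ⟹  3 = (-2)·99 + (3)·67
32 = 10 × 3 + 2  ⟹  2 = (21)·99 + (-31)·67
3 = 1 × 2 + 1  ⟹  1 = (-23)·99 + (34)·67
So (34)·67 ≡ 1 (mod 99), i.e. 67^(-1) ≡ 34 (mod 99).
x ≡ 34 × 95 = 3230 ≡ 62 (mod 99).
Check: 67 × 62 = 4154 ≡ 95 (mod 99).
Unique solution: x ≡ 62 (mod 99)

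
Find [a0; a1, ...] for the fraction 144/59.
[2; 2, 3, 1, 2, 2]

Euclidean algorithm steps:
144 = 2 × 59 + 26
59 = 2 × 26 + 7
26 = 3 × 7 + 5
7 = 1 × 5 + 2
5 = 2 × 2 + 1
2 = 2 × 1 + 0
Continued fraction: [2; 2, 3, 1, 2, 2]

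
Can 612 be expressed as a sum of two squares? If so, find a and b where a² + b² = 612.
6² + 24² (a=6, b=24)

Factorization: 612 = 2^2 × 3^2 × 17
By Fermat: n is sum of two squares iff every prime p ≡ 3 (mod 4) appears to even power.
All primes ≡ 3 (mod 4) appear to even power.
Search a = 0, 1, 2, … for 612 - a² a perfect square: first hit at a = 6: 612 - 36 = 576 = 24².
612 = 6² + 24² = 36 + 576 ✓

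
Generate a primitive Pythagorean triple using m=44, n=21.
(1495, 1848, 2377)

Euclid's formula: a = m² - n², b = 2mn, c = m² + n²
m = 44, n = 21
a = 44² - 21² = 1936 - 441 = 1495
b = 2 × 44 × 21 = 1848
c = 44² + 21² = 1936 + 441 = 2377
Verification: 1495² + 1848² = 2235025 + 3415104 = 5650129 = 2377² ✓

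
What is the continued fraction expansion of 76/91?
[0; 1, 5, 15]

Euclidean algorithm steps:
76 = 0 × 91 + 76
91 = 1 × 76 + 15
76 = 5 × 15 + 1
15 = 15 × 1 + 0
Continued fraction: [0; 1, 5, 15]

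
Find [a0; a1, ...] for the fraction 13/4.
[3; 4]

Euclidean algorithm steps:
13 = 3 × 4 + 1
4 = 4 × 1 + 0
Continued fraction: [3; 4]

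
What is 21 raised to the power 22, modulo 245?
196

Repeated squaring. Binary of 22 = 10110.
21^1 ≡ 21 (mod 245); 21^2 ≡ 196 (mod 245); 21^4 ≡ 196 (mod 245); 21^8 ≡ 196 (mod 245); 21^16 ≡ 196 (mod 245)
21^22 = 21^2 × 21^4 × 21^16 ≡ 196 (mod 245)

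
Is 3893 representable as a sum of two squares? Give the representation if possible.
7² + 62² (a=7, b=62)

Factorization: 3893 = 17 × 229
By Fermat: n is sum of two squares iff every prime p ≡ 3 (mod 4) appears to even power.
All primes ≡ 3 (mod 4) appear to even power.
Search a = 0, 1, 2, … for 3893 - a² a perfect square: first hit at a = 7: 3893 - 49 = 3844 = 62².
3893 = 7² + 62² = 49 + 3844 ✓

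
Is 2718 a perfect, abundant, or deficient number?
abundant

Proper divisors of 2718: sum = 1 + 2 + 3 + 6 + 9 + 18 + 151 + 302 + 453 + 906 + 1359 = 3210
Since 3210 > 2718, 2718 is abundant.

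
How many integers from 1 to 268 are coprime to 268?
132

268 = 2^2 × 67
φ(n) = n × ∏(1 - 1/p) for each prime p dividing n
φ(268) = 268 × (1 - 1/2) × (1 - 1/67) = 132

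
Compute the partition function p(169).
250438925115

p(n) counts ways to write n as a sum of positive integers (order ignored).
Euler's pentagonal recurrence: p(k) = p(k-1) + p(k-2) - p(k-5) - p(k-7) + p(k-12) + p(k-15) - ... (offsets j(3j∓1)/2, signs ++--, p(0)=1, p(<0)=0).
DP table for k = 0..168: p(0)=1, p(1)=1, p(2)=2, p(3)=3, p(4)=5, p(5)=7, p(6)=11, p(7)=15, p(8)=22, p(9)=30, p(10)=42, p(11)=56, p(12)=77, p(13)=101, p(14)=135, p(15)=176, p(16)=231, p(17)=297, p(18)=385, p(19)=490, p(20)=627, p(21)=792, p(22)=1002, p(23)=1255, p(24)=1575, p(25)=1958, p(26)=2436, p(27)=3010, p(28)=3718, p(29)=4565, p(30)=5604, p(31)=6842, p(32)=8349, p(33)=10143, p(34)=12310, p(35)=14883, p(36)=17977, p(37)=21637, p(38)=26015, p(39)=31185, p(40)=37338, p(41)=44583, p(42)=53174, p(43)=63261, p(44)=75175, p(45)=89134, p(46)=105558, p(47)=124754, p(48)=147273, p(49)=173525, p(50)=204226, p(51)=239943, p(52)=281589, p(53)=329931, p(54)=386155, p(55)=451276, p(56)=526823, p(57)=614154, p(58)=715220, p(59)=831820, p(60)=966467, p(61)=1121505, p(62)=1300156, p(63)=1505499, p(64)=1741630, p(65)=2012558, p(66)=2323520, p(67)=2679689, p(68)=3087735, p(69)=3554345, p(70)=4087968, p(71)=4697205, p(72)=5392783, p(73)=6185689, p(74)=7089500, p(75)=8118264, p(76)=9289091, p(77)=10619863, p(78)=12132164, p(79)=13848650, p(80)=15796476, p(81)=18004327, p(82)=20506255, p(83)=23338469, p(84)=26543660, p(85)=30167357, p(86)=34262962, p(87)=38887673, p(88)=44108109, p(89)=49995925, p(90)=56634173, p(91)=64112359, p(92)=72533807, p(93)=82010177, p(94)=92669720, p(95)=104651419, p(96)=118114304, p(97)=133230930, p(98)=150198136, p(99)=169229875, p(100)=190569292, p(101)=214481126, p(102)=241265379, p(103)=271248950, p(104)=304801365, p(105)=342325709, p(106)=384276336, p(107)=431149389, p(108)=483502844, p(109)=541946240, p(110)=607163746, p(111)=679903203, p(112)=761002156, p(113)=851376628, p(114)=952050665, p(115)=1064144451, p(116)=1188908248, p(117)=1327710076, p(118)=1482074143, p(119)=1653668665, p(120)=1844349560, p(121)=2056148051, p(122)=2291320912, p(123)=2552338241, p(124)=2841940500, p(125)=3163127352, p(126)=3519222692, p(127)=3913864295, p(128)=4351078600, p(129)=4835271870, p(130)=5371315400, p(131)=5964539504, p(132)=6620830889, p(133)=7346629512, p(134)=8149040695, p(135)=9035836076, p(136)=10015581680, p(137)=11097645016, p(138)=12292341831, p(139)=13610949895, p(140)=15065878135, p(141)=16670689208, p(142)=18440293320, p(143)=20390982757, p(144)=22540654445, p(145)=24908858009, p(146)=27517052599, p(147)=30388671978, p(148)=33549419497, p(149)=37027355200, p(150)=40853235313, p(151)=45060624582, p(152)=49686288421, p(153)=54770336324, p(154)=60356673280, p(155)=66493182097, p(156)=73232243759, p(157)=80630964769, p(158)=88751778802, p(159)=97662728555, p(160)=107438159466, p(161)=118159068427, p(162)=129913904637, p(163)=142798995930, p(164)=156919475295, p(165)=172389800255, p(166)=189334822579, p(167)=207890420102, p(168)=228204732751.
Final step: p(169) = p(168) + p(167) - p(164) - p(162) + p(157) + p(154) - p(147) - p(143) + p(134) + p(129) - p(118) - p(112) + p(99) + p(92) - p(77) - p(69) + p(52) + p(43) - p(24) - p(14)
= 228204732751 + 207890420102 - 156919475295 - 129913904637 + 80630964769 + 60356673280 - 30388671978 - 20390982757 + 8149040695 + 4835271870 - 1482074143 - 761002156 + 169229875 + 72533807 - 10619863 - 3554345 + 281589 + 63261 - 1575 - 135
= 250438925115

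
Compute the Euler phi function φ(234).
72

234 = 2 × 3^2 × 13
φ(n) = n × ∏(1 - 1/p) for each prime p dividing n
φ(234) = 234 × (1 - 1/2) × (1 - 1/3) × (1 - 1/13) = 72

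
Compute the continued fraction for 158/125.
[1; 3, 1, 3, 1, 2, 2]

Euclidean algorithm steps:
158 = 1 × 125 + 33
125 = 3 × 33 + 26
33 = 1 × 26 + 7
26 = 3 × 7 + 5
7 = 1 × 5 + 2
5 = 2 × 2 + 1
2 = 2 × 1 + 0
Continued fraction: [1; 3, 1, 3, 1, 2, 2]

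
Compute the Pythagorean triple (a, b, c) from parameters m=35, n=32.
(201, 2240, 2249)

Euclid's formula: a = m² - n², b = 2mn, c = m² + n²
m = 35, n = 32
a = 35² - 32² = 1225 - 1024 = 201
b = 2 × 35 × 32 = 2240
c = 35² + 32² = 1225 + 1024 = 2249
Verification: 201² + 2240² = 40401 + 5017600 = 5058001 = 2249² ✓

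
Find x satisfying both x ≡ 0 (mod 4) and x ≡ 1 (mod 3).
4

Using Chinese Remainder Theorem:
M = 4 × 3 = 12
M1 = 3, M2 = 4
y1 = 3^(-1) mod 4 = 3
y2 = 4^(-1) mod 3 = 1
x = (0×3×3 + 1×4×1) mod 12 = 4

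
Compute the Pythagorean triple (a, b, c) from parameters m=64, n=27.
(3367, 3456, 4825)

Euclid's formula: a = m² - n², b = 2mn, c = m² + n²
m = 64, n = 27
a = 64² - 27² = 4096 - 729 = 3367
b = 2 × 64 × 27 = 3456
c = 64² + 27² = 4096 + 729 = 4825
Verification: 3367² + 3456² = 11336689 + 11943936 = 23280625 = 4825² ✓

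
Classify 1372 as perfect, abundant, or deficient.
abundant

Proper divisors of 1372: sum = 1 + 2 + 4 + 7 + 14 + 28 + 49 + 98 + 196 + 343 + 686 = 1428
Since 1428 > 1372, 1372 is abundant.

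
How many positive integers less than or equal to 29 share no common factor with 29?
28

29 = 29
φ(n) = n × ∏(1 - 1/p) for each prime p dividing n
φ(29) = 29 × (1 - 1/29) = 28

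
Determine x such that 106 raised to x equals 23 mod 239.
21

Baby-step giant-step with step n = ⌈√239⌉ = 16.
Baby steps 106^j mod 239 (j:value) for j=0..15: 0:1, 1:106, 2:3, 3:79, 4:9, 5:237, 6:27, 7:233, 8:81, 9:221, 10:4, 11:185, 12:12, 13:77, 14:36, 15:231.
Giant-step multiplier: 106^(-16) ≡ 106^(238-16) = 106^222 ≡ 135 (mod 239).
Giant steps γ_i = 23·135^i mod 239: γ_0=23, γ_1=237 (in table at j=5).
x = i·n + j = 1·16 + 5 = 21.
Check: 106^21 ≡ 23 (mod 239).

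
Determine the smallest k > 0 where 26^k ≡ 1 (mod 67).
33

67 is prime, so ord(26) divides φ(67) = 66.
Divisors of 66: 1, 2, 3, 6, 11, 22, 33, 66.
Repeated squaring: 26^1 ≡ 26, 26^2 ≡ 6, 26^4 ≡ 36, 26^8 ≡ 23, 26^16 ≡ 60, 26^32 ≡ 49, 26^64 ≡ 56 (mod 67).
Test 26^d mod 67 for each divisor d in increasing order:
26^1 ≡ 26
26^2 ≡ 6
26^3 = 26^2·26^1 ≡ 22
26^6 = 26^4·26^2 ≡ 15
26^11 = 26^8·26^2·26^1 ≡ 37
26^22 = 26^16·26^4·26^2 ≡ 29
26^33 = 26^32·26^1 ≡ 1  ← first divisor giving 1
The order is 33.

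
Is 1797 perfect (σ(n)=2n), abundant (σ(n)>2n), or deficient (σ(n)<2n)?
deficient

Proper divisors of 1797: sum = 1 + 3 + 599 = 603
Since 603 < 1797, 1797 is deficient.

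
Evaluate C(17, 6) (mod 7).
0

Using Lucas' theorem:
Write n=17 and k=6 in base 7:
n in base 7: [2, 3]
k in base 7: [0, 6]
C(17,6) mod 7 = ∏ C(n_i, k_i) mod 7
Digit binomials (mod 7): C(2,0) = 1; C(3,6) = 0 (k_i > n_i)
Product: 1 × 0 = 0 ≡ 0 (mod 7)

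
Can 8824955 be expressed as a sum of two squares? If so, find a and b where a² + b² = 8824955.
Not possible

Factorization: 8824955 = 5 × 17 × 47^3
By Fermat: n is sum of two squares iff every prime p ≡ 3 (mod 4) appears to even power.
Prime(s) ≡ 3 (mod 4) with odd exponent: [(47, 3)]
Therefore 8824955 cannot be expressed as a² + b².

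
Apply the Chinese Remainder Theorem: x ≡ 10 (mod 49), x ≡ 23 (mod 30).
353

Using Chinese Remainder Theorem:
M = 49 × 30 = 1470
M1 = 30, M2 = 49
y1 = 30^(-1) mod 49 = 18
y2 = 49^(-1) mod 30 = 19
x = (10×30×18 + 23×49×19) mod 1470 = 353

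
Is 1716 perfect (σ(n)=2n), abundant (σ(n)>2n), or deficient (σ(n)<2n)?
abundant

Proper divisors of 1716: sum = 1 + 2 + 3 + 4 + 6 + 11 + 12 + 13 + ... + 286 + 429 + 572 + 858 (23 divisors) = 2988
Since 2988 > 1716, 1716 is abundant.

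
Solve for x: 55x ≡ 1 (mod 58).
19

gcd(55, 58) = 1, so the inverse exists.
Extended Euclidean algorithm on (58, 55):
58 = 1 × 55 + 3  ⟹  3 = (1)·58 + (-1)·55
55 = 18 × 3 + 1  ⟹  1 = (-18)·58 + (19)·55
So (19)·55 ≡ 1 (mod 58), i.e. 55^(-1) ≡ 19 (mod 58).
Check: 55 × 19 = 1045 ≡ 1 (mod 58)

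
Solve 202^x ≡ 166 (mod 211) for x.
193

Baby-step giant-step with step n = ⌈√211⌉ = 15.
Baby steps 202^j mod 211 (j:value) for j=0..14: 0:1, 1:202, 2:81, 3:115, 4:20, 5:31, 6:143, 7:190, 8:189, 9:198, 10:117, 11:2, 12:193, 13:162, 14:19.
Giant-step multiplier: 202^(-15) ≡ 202^(210-15) = 202^195 ≡ 153 (mod 211).
Giant steps γ_i = 166·153^i mod 211: γ_0=166, γ_1=78, γ_2=118, γ_3=119, γ_4=61, γ_5=49, γ_6=112, γ_7=45, γ_8=133, γ_9=93, γ_10=92, γ_11=150, γ_12=162 (in table at j=13).
x = i·n + j = 12·15 + 13 = 193.
Check: 202^193 ≡ 166 (mod 211).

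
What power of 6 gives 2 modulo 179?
49

Baby-step giant-step with step n = ⌈√179⌉ = 14.
Baby steps 6^j mod 179 (j:value) for j=0..13: 0:1, 1:6, 2:36, 3:37, 4:43, 5:79, 6:116, 7:159, 8:59, 9:175, 10:155, 11:35, 12:31, 13:7.
Giant-step multiplier: 6^(-14) ≡ 6^(178-14) = 6^164 ≡ 81 (mod 179).
Giant steps γ_i = 2·81^i mod 179: γ_0=2, γ_1=162, γ_2=55, γ_3=159 (in table at j=7).
x = i·n + j = 3·14 + 7 = 49.
Check: 6^49 ≡ 2 (mod 179).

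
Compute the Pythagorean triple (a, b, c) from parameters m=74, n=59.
(1995, 8732, 8957)

Euclid's formula: a = m² - n², b = 2mn, c = m² + n²
m = 74, n = 59
a = 74² - 59² = 5476 - 3481 = 1995
b = 2 × 74 × 59 = 8732
c = 74² + 59² = 5476 + 3481 = 8957
Verification: 1995² + 8732² = 3980025 + 76247824 = 80227849 = 8957² ✓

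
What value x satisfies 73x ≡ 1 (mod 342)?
253

gcd(73, 342) = 1, so the inverse exists.
Extended Euclidean algorithm on (342, 73):
342 = 4 × 73 + 50  ⟹  50 = (1)·342 + (-4)·73
73 = 1 × 50 + 23  ⟹  23 = (-1)·342 + (5)·73
50 = 2 × 23 + 4  ⟹  4 = (3)·342 + (-14)·73
23 = 5 × 4 + 3  ⟹  3 = (-16)·342 + (75)·73
4 = 1 × 3 + 1  ⟹  1 = (19)·342 + (-89)·73
So (-89)·73 ≡ 1 (mod 342), i.e. 73^(-1) ≡ -89 ≡ 253 (mod 342).
Check: 73 × 253 = 18469 ≡ 1 (mod 342)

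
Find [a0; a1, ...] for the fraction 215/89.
[2; 2, 2, 2, 7]

Euclidean algorithm steps:
215 = 2 × 89 + 37
89 = 2 × 37 + 15
37 = 2 × 15 + 7
15 = 2 × 7 + 1
7 = 7 × 1 + 0
Continued fraction: [2; 2, 2, 2, 7]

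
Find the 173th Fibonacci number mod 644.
317

Matrix identity: Q^n = [[F_(n+1), F_n], [F_n, F_(n-1)]] with Q = [[1,1],[1,0]].
n = 173 = 10101101₂. Square-and-multiply, entries mod 644:
Q^1 = [[1,1],[1,0]]
Q^2 = (Q^1)² = [[2,1],[1,1]]
Q^5 = (Q^2)²·Q = [[8,5],[5,3]]
Q^10 = (Q^5)² = [[89,55],[55,34]]
Q^21 = (Q^10)²·Q = [[323,642],[642,325]]
Q^43 = (Q^21)²·Q = [[641,5],[5,636]]
Q^86 = (Q^43)² = [[34,589],[589,89]]
Q^173 = (Q^86)²·Q = [[636,317],[317,319]]
F_173 mod 644 = Q^173[0][1] = 317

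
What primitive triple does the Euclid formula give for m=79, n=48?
(3937, 7584, 8545)

Euclid's formula: a = m² - n², b = 2mn, c = m² + n²
m = 79, n = 48
a = 79² - 48² = 6241 - 2304 = 3937
b = 2 × 79 × 48 = 7584
c = 79² + 48² = 6241 + 2304 = 8545
Verification: 3937² + 7584² = 15499969 + 57517056 = 73017025 = 8545² ✓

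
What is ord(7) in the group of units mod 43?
6

43 is prime, so ord(7) divides φ(43) = 42.
Divisors of 42: 1, 2, 3, 6, 7, 14, 21, 42.
Repeated squaring: 7^1 ≡ 7, 7^2 ≡ 6, 7^4 ≡ 36, 7^8 ≡ 6, 7^16 ≡ 36, 7^32 ≡ 6 (mod 43).
Test 7^d mod 43 for each divisor d in increasing order:
7^1 ≡ 7
7^2 ≡ 6
7^3 = 7^2·7^1 ≡ 42
7^6 = 7^4·7^2 ≡ 1  ← first divisor giving 1
The order is 6.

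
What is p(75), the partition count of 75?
8118264

p(n) counts ways to write n as a sum of positive integers (order ignored).
Euler's pentagonal recurrence: p(k) = p(k-1) + p(k-2) - p(k-5) - p(k-7) + p(k-12) + p(k-15) - ... (offsets j(3j∓1)/2, signs ++--, p(0)=1, p(<0)=0).
DP table for k = 0..74: p(0)=1, p(1)=1, p(2)=2, p(3)=3, p(4)=5, p(5)=7, p(6)=11, p(7)=15, p(8)=22, p(9)=30, p(10)=42, p(11)=56, p(12)=77, p(13)=101, p(14)=135, p(15)=176, p(16)=231, p(17)=297, p(18)=385, p(19)=490, p(20)=627, p(21)=792, p(22)=1002, p(23)=1255, p(24)=1575, p(25)=1958, p(26)=2436, p(27)=3010, p(28)=3718, p(29)=4565, p(30)=5604, p(31)=6842, p(32)=8349, p(33)=10143, p(34)=12310, p(35)=14883, p(36)=17977, p(37)=21637, p(38)=26015, p(39)=31185, p(40)=37338, p(41)=44583, p(42)=53174, p(43)=63261, p(44)=75175, p(45)=89134, p(46)=105558, p(47)=124754, p(48)=147273, p(49)=173525, p(50)=204226, p(51)=239943, p(52)=281589, p(53)=329931, p(54)=386155, p(55)=451276, p(56)=526823, p(57)=614154, p(58)=715220, p(59)=831820, p(60)=966467, p(61)=1121505, p(62)=1300156, p(63)=1505499, p(64)=1741630, p(65)=2012558, p(66)=2323520, p(67)=2679689, p(68)=3087735, p(69)=3554345, p(70)=4087968, p(71)=4697205, p(72)=5392783, p(73)=6185689, p(74)=7089500.
Final step: p(75) = p(74) + p(73) - p(70) - p(68) + p(63) + p(60) - p(53) - p(49) + p(40) + p(35) - p(24) - p(18) + p(5)
= 7089500 + 6185689 - 4087968 - 3087735 + 1505499 + 966467 - 329931 - 173525 + 37338 + 14883 - 1575 - 385 + 7
= 8118264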